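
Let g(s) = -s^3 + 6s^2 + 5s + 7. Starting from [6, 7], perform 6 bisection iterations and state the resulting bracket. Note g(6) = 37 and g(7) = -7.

[6.875, 6.890625]

midpoint 6.5: g = 18.375 > 0 → [6.5, 7]
midpoint 6.75: g = 6.578125 > 0 → [6.75, 7]
midpoint 6.875: g = 0.017578 > 0 → [6.875, 7]
midpoint 6.9375: g = -3.4333 < 0 → [6.875, 6.9375]
midpoint 6.90625: g = -1.6935 < 0 → [6.875, 6.90625]
midpoint 6.890625: g = -0.8344 < 0 → [6.875, 6.890625]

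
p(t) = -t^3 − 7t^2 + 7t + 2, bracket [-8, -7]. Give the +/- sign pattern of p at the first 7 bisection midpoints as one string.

--+--+-

t = -7.5 gives p = -22.375, negative; keep [-8, -7.5]
t = -7.75 gives p = -7.203125, negative; keep [-8, -7.75]
t = -7.875 gives p = 1.138672, positive; keep [-7.875, -7.75]
t = -7.8125 gives p = -3.0964, negative; keep [-7.875, -7.8125]
t = -7.84375 gives p = -0.995, negative; keep [-7.875, -7.84375]
t = -7.859375 gives p = 0.0678, positive; keep [-7.859375, -7.84375]
t = -7.8515625 gives p = -0.4646, negative; keep [-7.859375, -7.8515625]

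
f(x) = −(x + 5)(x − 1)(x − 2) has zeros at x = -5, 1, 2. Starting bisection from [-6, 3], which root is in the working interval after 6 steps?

f(-1.5) = -30.625 < 0, so the root lies in [-6, -1.5]
f(-3.75) = -34.140625 < 0, so the root lies in [-6, -3.75]
f(-4.875) = -5.048828 < 0, so the root lies in [-6, -4.875]
f(-5.4375) = 20.947 > 0, so the root lies in [-5.4375, -4.875]
f(-5.15625) = 6.8837 > 0, so the root lies in [-5.15625, -4.875]
f(-5.015625) = 0.6594 > 0, so the root lies in [-5.015625, -4.875]

-5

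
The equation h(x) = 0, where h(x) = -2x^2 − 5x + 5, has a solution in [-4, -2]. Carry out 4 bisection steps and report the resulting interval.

[-3.375, -3.25]

midpoint -3: h = 2 > 0 → [-4, -3]
midpoint -3.5: h = -2 < 0 → [-3.5, -3]
midpoint -3.25: h = 0.125 > 0 → [-3.5, -3.25]
midpoint -3.375: h = -0.9062 < 0 → [-3.375, -3.25]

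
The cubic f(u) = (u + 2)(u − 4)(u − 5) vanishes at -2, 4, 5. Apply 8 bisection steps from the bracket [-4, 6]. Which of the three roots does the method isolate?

-2

m = 1, f(m) = 36 (+); new bracket [-4, 1]
m = -1.5, f(m) = 17.875 (+); new bracket [-4, -1.5]
m = -2.75, f(m) = -39.234375 (−); new bracket [-2.75, -1.5]
m = -2.125, f(m) = -5.4551 (−); new bracket [-2.125, -1.5]
m = -1.8125, f(m) = 7.4246 (+); new bracket [-2.125, -1.8125]
m = -1.96875, f(m) = 1.2998 (+); new bracket [-2.125, -1.96875]
m = -2.046875, f(m) = -1.9974 (−); new bracket [-2.046875, -1.96875]
m = -2.0078125, f(m) = -0.3289 (−); new bracket [-2.0078125, -1.96875]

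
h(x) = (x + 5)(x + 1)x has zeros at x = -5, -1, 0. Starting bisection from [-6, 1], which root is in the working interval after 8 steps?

-5

m = -2.5, h(m) = 9.375 (+); new bracket [-6, -2.5]
m = -4.25, h(m) = 10.359375 (+); new bracket [-6, -4.25]
m = -5.125, h(m) = -2.642578 (−); new bracket [-5.125, -4.25]
m = -4.6875, h(m) = 5.4016 (+); new bracket [-5.125, -4.6875]
m = -4.90625, h(m) = 1.7967 (+); new bracket [-5.125, -4.90625]
m = -5.015625, h(m) = -0.3147 (−); new bracket [-5.015625, -4.90625]
m = -4.9609375, h(m) = 0.7676 (+); new bracket [-5.015625, -4.9609375]
m = -4.98828125, h(m) = 0.2331 (+); new bracket [-5.015625, -4.98828125]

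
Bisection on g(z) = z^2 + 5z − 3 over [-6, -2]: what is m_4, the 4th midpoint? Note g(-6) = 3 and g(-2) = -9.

-5.75

m = -4, g(m) = -7 (−); new bracket [-6, -4]
m = -5, g(m) = -3 (−); new bracket [-6, -5]
m = -5.5, g(m) = -0.25 (−); new bracket [-6, -5.5]
m = -5.75, g(m) = 1.3125 (+); new bracket [-5.75, -5.5]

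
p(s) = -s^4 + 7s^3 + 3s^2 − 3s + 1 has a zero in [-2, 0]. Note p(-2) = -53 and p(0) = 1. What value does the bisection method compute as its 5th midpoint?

midpoint -1: p = -1 < 0 → [-1, 0]
midpoint -0.5: p = 2.3125 > 0 → [-1, -0.5]
midpoint -0.75: p = 1.667969 > 0 → [-1, -0.75]
midpoint -0.875: p = 0.6462 > 0 → [-1, -0.875]
midpoint -0.9375: p = -0.0911 < 0 → [-0.9375, -0.875]

-0.9375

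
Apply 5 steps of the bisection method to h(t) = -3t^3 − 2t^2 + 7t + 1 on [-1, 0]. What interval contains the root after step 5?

t = -0.5 gives h = -2.625, negative; keep [-0.5, 0]
t = -0.25 gives h = -0.828125, negative; keep [-0.25, 0]
t = -0.125 gives h = 0.099609, positive; keep [-0.25, -0.125]
t = -0.1875 gives h = -0.363, negative; keep [-0.1875, -0.125]
t = -0.15625 gives h = -0.1311, negative; keep [-0.15625, -0.125]

[-0.15625, -0.125]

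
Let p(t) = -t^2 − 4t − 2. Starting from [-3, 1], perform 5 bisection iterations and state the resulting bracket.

m = -1, p(m) = 1 (+); new bracket [-1, 1]
m = 0, p(m) = -2 (−); new bracket [-1, 0]
m = -0.5, p(m) = -0.25 (−); new bracket [-1, -0.5]
m = -0.75, p(m) = 0.4375 (+); new bracket [-0.75, -0.5]
m = -0.625, p(m) = 0.1094 (+); new bracket [-0.625, -0.5]

[-0.625, -0.5]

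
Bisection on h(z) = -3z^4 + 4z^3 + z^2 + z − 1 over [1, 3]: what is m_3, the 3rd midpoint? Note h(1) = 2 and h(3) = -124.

h(2) = -11 < 0, so the root lies in [1, 2]
h(1.5) = 1.0625 > 0, so the root lies in [1.5, 2]
h(1.75) = -2.886719 < 0, so the root lies in [1.5, 1.75]

1.75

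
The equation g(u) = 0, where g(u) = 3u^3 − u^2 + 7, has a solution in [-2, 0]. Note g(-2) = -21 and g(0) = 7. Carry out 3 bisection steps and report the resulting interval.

g(-1) = 3 > 0, so the root lies in [-2, -1]
g(-1.5) = -5.375 < 0, so the root lies in [-1.5, -1]
g(-1.25) = -0.421875 < 0, so the root lies in [-1.25, -1]

[-1.25, -1]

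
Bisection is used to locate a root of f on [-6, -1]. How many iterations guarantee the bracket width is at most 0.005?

10

Width after n steps is 5/2^n. Need 2^n ≥ 5/0.005 = 1000.
2^9 = 512 < 1000 ≤ 2^10 = 1024, so n = 10.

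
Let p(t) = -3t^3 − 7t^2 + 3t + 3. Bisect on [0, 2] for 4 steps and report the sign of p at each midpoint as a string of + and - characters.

-++-

p(1) = -4 < 0, so the root lies in [0, 1]
p(0.5) = 2.375 > 0, so the root lies in [0.5, 1]
p(0.75) = 0.046875 > 0, so the root lies in [0.75, 1]
p(0.875) = -1.7441 < 0, so the root lies in [0.75, 0.875]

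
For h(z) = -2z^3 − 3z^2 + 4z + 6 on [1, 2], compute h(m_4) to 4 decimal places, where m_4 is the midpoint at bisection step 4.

-0.3901

z = 1.5 gives h = -1.5, negative; keep [1, 1.5]
z = 1.25 gives h = 2.40625, positive; keep [1.25, 1.5]
z = 1.375 gives h = 0.628906, positive; keep [1.375, 1.5]
z = 1.4375 gives h = -0.3901, negative; keep [1.375, 1.4375]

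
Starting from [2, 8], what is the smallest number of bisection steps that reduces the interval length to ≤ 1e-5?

Width after n steps is 6/2^n. Need 2^n ≥ 6/1e-5 = 600000.
2^19 = 524288 < 600000 ≤ 2^20 = 1048576, so n = 20.

20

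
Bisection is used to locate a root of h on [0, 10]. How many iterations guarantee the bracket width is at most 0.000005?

Width after n steps is 10/2^n. Need 2^n ≥ 10/0.000005 = 2000000.
2^20 = 1048576 < 2000000 ≤ 2^21 = 2097152, so n = 21.

21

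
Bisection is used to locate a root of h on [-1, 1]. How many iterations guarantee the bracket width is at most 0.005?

Width after n steps is 2/2^n. Need 2^n ≥ 2/0.005 = 400.
2^8 = 256 < 400 ≤ 2^9 = 512, so n = 9.

9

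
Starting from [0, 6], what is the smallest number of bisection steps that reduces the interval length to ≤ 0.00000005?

Width after n steps is 6/2^n. Need 2^n ≥ 6/0.00000005 = 120000000.
2^26 = 67108864 < 120000000 ≤ 2^27 = 134217728, so n = 27.

27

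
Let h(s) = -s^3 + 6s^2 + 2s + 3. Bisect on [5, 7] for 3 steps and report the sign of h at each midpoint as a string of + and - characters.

midpoint 6: h = 15 > 0 → [6, 7]
midpoint 6.5: h = -5.125 < 0 → [6, 6.5]
midpoint 6.25: h = 5.734375 > 0 → [6.25, 6.5]

+-+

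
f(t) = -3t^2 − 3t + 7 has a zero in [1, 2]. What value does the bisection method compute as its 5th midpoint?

f(1.5) = -4.25 < 0, so the root lies in [1, 1.5]
f(1.25) = -1.4375 < 0, so the root lies in [1, 1.25]
f(1.125) = -0.171875 < 0, so the root lies in [1, 1.125]
f(1.0625) = 0.4258 > 0, so the root lies in [1.0625, 1.125]
f(1.09375) = 0.1299 > 0, so the root lies in [1.09375, 1.125]

1.09375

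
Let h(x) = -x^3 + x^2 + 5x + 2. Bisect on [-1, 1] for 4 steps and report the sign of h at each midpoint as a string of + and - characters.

+-++

x = 0 gives h = 2, positive; keep [-1, 0]
x = -0.5 gives h = -0.125, negative; keep [-0.5, 0]
x = -0.25 gives h = 0.828125, positive; keep [-0.5, -0.25]
x = -0.375 gives h = 0.3184, positive; keep [-0.5, -0.375]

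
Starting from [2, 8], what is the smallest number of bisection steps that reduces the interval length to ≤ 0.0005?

Width after n steps is 6/2^n. Need 2^n ≥ 6/0.0005 = 12000.
2^13 = 8192 < 12000 ≤ 2^14 = 16384, so n = 14.

14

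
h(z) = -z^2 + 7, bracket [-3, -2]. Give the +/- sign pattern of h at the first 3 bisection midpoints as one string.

m = -2.5, h(m) = 0.75 (+); new bracket [-3, -2.5]
m = -2.75, h(m) = -0.5625 (−); new bracket [-2.75, -2.5]
m = -2.625, h(m) = 0.109375 (+); new bracket [-2.75, -2.625]

+-+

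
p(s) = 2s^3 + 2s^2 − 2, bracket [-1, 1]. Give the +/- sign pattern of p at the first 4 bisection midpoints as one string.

---+

p(0) = -2 < 0, so the root lies in [0, 1]
p(0.5) = -1.25 < 0, so the root lies in [0.5, 1]
p(0.75) = -0.03125 < 0, so the root lies in [0.75, 1]
p(0.875) = 0.8711 > 0, so the root lies in [0.75, 0.875]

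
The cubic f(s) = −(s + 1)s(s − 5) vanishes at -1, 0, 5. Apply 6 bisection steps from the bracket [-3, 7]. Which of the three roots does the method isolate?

s = 2 gives f = 18, positive; keep [2, 7]
s = 4.5 gives f = 12.375, positive; keep [4.5, 7]
s = 5.75 gives f = -29.109375, negative; keep [4.5, 5.75]
s = 5.125 gives f = -3.9238, negative; keep [4.5, 5.125]
s = 4.8125 gives f = 5.2449, positive; keep [4.8125, 5.125]
s = 4.96875 gives f = 0.9268, positive; keep [4.96875, 5.125]

5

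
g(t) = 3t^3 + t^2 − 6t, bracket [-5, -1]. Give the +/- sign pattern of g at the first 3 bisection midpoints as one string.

--+

m = -3, g(m) = -54 (−); new bracket [-3, -1]
m = -2, g(m) = -8 (−); new bracket [-2, -1]
m = -1.5, g(m) = 1.125 (+); new bracket [-2, -1.5]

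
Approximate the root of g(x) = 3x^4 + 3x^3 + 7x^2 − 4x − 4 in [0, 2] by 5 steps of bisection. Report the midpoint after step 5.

0.8125

midpoint 1: g = 5 > 0 → [0, 1]
midpoint 0.5: g = -3.6875 < 0 → [0.5, 1]
midpoint 0.75: g = -0.847656 < 0 → [0.75, 1]
midpoint 0.875: g = 1.6277 > 0 → [0.75, 0.875]
midpoint 0.8125: g = 0.2876 > 0 → [0.75, 0.8125]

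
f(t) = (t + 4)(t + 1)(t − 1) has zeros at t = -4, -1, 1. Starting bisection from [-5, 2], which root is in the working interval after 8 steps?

midpoint -1.5: f = 3.125 > 0 → [-5, -1.5]
midpoint -3.25: f = 7.171875 > 0 → [-5, -3.25]
midpoint -4.125: f = -2.001953 < 0 → [-4.125, -3.25]
midpoint -3.6875: f = 3.9368 > 0 → [-4.125, -3.6875]
midpoint -3.90625: f = 1.3368 > 0 → [-4.125, -3.90625]
midpoint -4.015625: f = -0.2363 < 0 → [-4.015625, -3.90625]
midpoint -3.9609375: f = 0.5738 > 0 → [-4.015625, -3.9609375]
midpoint -3.98828125: f = 0.1747 > 0 → [-4.015625, -3.98828125]

-4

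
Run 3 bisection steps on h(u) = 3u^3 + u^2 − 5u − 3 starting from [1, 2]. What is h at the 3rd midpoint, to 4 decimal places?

u = 1.5 gives h = 1.875, positive; keep [1, 1.5]
u = 1.25 gives h = -1.828125, negative; keep [1.25, 1.5]
u = 1.375 gives h = -0.185547, negative; keep [1.375, 1.5]

-0.1855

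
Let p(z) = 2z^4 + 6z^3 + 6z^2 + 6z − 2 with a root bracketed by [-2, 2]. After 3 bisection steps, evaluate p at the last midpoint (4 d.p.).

p(0) = -2 < 0, so the root lies in [0, 2]
p(1) = 18 > 0, so the root lies in [0, 1]
p(0.5) = 3.375 > 0, so the root lies in [0, 0.5]

3.3750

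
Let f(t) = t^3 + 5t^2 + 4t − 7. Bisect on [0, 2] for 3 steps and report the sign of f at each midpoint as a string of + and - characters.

+--

t = 1 gives f = 3, positive; keep [0, 1]
t = 0.5 gives f = -3.625, negative; keep [0.5, 1]
t = 0.75 gives f = -0.765625, negative; keep [0.75, 1]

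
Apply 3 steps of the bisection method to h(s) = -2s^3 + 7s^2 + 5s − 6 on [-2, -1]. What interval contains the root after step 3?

h(-1.5) = 9 > 0, so the root lies in [-1.5, -1]
h(-1.25) = 2.59375 > 0, so the root lies in [-1.25, -1]
h(-1.125) = 0.082031 > 0, so the root lies in [-1.125, -1]

[-1.125, -1]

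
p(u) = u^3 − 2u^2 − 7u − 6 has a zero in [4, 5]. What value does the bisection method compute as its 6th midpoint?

p(4.5) = 13.125 > 0, so the root lies in [4, 4.5]
p(4.25) = 4.890625 > 0, so the root lies in [4, 4.25]
p(4.125) = 1.283203 > 0, so the root lies in [4, 4.125]
p(4.0625) = -0.3982 < 0, so the root lies in [4.0625, 4.125]
p(4.09375) = 0.4325 > 0, so the root lies in [4.0625, 4.09375]
p(4.078125) = 0.0146 > 0, so the root lies in [4.0625, 4.078125]

4.078125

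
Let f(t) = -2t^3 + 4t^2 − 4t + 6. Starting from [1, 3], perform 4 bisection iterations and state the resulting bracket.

[1.75, 1.875]

t = 2 gives f = -2, negative; keep [1, 2]
t = 1.5 gives f = 2.25, positive; keep [1.5, 2]
t = 1.75 gives f = 0.53125, positive; keep [1.75, 2]
t = 1.875 gives f = -0.6211, negative; keep [1.75, 1.875]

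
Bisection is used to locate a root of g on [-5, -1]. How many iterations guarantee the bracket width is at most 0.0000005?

Width after n steps is 4/2^n. Need 2^n ≥ 4/0.0000005 = 8000000.
2^22 = 4194304 < 8000000 ≤ 2^23 = 8388608, so n = 23.

23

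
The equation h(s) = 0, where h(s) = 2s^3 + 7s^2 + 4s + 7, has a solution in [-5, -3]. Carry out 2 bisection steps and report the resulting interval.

[-3.5, -3]

s = -4 gives h = -25, negative; keep [-4, -3]
s = -3.5 gives h = -7, negative; keep [-3.5, -3]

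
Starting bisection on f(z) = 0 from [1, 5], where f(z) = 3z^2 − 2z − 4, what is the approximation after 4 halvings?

1.75

m = 3, f(m) = 17 (+); new bracket [1, 3]
m = 2, f(m) = 4 (+); new bracket [1, 2]
m = 1.5, f(m) = -0.25 (−); new bracket [1.5, 2]
m = 1.75, f(m) = 1.6875 (+); new bracket [1.5, 1.75]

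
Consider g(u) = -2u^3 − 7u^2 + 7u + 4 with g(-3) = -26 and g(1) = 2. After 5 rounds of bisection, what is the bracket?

[-0.5, -0.375]

u = -1 gives g = -8, negative; keep [-1, 1]
u = 0 gives g = 4, positive; keep [-1, 0]
u = -0.5 gives g = -1, negative; keep [-0.5, 0]
u = -0.25 gives g = 1.8438, positive; keep [-0.5, -0.25]
u = -0.375 gives g = 0.4961, positive; keep [-0.5, -0.375]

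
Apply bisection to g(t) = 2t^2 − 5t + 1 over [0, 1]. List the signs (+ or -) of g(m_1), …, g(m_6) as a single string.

--+++-

g(0.5) = -1 < 0, so the root lies in [0, 0.5]
g(0.25) = -0.125 < 0, so the root lies in [0, 0.25]
g(0.125) = 0.40625 > 0, so the root lies in [0.125, 0.25]
g(0.1875) = 0.1328 > 0, so the root lies in [0.1875, 0.25]
g(0.21875) = 0.002 > 0, so the root lies in [0.21875, 0.25]
g(0.234375) = -0.062 < 0, so the root lies in [0.21875, 0.234375]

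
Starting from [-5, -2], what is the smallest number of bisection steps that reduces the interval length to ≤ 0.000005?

20

Width after n steps is 3/2^n. Need 2^n ≥ 3/0.000005 = 600000.
2^19 = 524288 < 600000 ≤ 2^20 = 1048576, so n = 20.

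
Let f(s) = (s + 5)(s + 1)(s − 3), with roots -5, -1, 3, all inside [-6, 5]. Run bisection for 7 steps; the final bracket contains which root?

3

s = -0.5 gives f = -7.875, negative; keep [-0.5, 5]
s = 2.25 gives f = -17.671875, negative; keep [2.25, 5]
s = 3.625 gives f = 24.931641, positive; keep [2.25, 3.625]
s = 2.9375 gives f = -1.9534, negative; keep [2.9375, 3.625]
s = 3.28125 gives f = 9.9715, positive; keep [2.9375, 3.28125]
s = 3.109375 gives f = 3.6449, positive; keep [2.9375, 3.109375]
s = 3.0234375 gives f = 0.7566, positive; keep [2.9375, 3.0234375]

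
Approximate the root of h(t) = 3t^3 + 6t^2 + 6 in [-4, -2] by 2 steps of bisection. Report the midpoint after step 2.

h(-3) = -21 < 0, so the root lies in [-3, -2]
h(-2.5) = -3.375 < 0, so the root lies in [-2.5, -2]

-2.5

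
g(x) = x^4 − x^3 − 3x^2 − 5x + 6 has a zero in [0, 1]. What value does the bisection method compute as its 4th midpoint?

0.8125

g(0.5) = 2.6875 > 0, so the root lies in [0.5, 1]
g(0.75) = 0.457031 > 0, so the root lies in [0.75, 1]
g(0.875) = -0.755615 < 0, so the root lies in [0.75, 0.875]
g(0.8125) = -0.1435 < 0, so the root lies in [0.75, 0.8125]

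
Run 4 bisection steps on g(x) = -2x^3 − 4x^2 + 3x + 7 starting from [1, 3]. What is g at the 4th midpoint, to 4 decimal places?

m = 2, g(m) = -19 (−); new bracket [1, 2]
m = 1.5, g(m) = -4.25 (−); new bracket [1, 1.5]
m = 1.25, g(m) = 0.59375 (+); new bracket [1.25, 1.5]
m = 1.375, g(m) = -1.6367 (−); new bracket [1.25, 1.375]

-1.6367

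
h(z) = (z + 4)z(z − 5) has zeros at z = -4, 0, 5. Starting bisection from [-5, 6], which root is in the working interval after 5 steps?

m = 0.5, h(m) = -10.125 (−); new bracket [0.5, 6]
m = 3.25, h(m) = -41.234375 (−); new bracket [3.25, 6]
m = 4.625, h(m) = -14.958984 (−); new bracket [4.625, 6]
m = 5.3125, h(m) = 15.4602 (+); new bracket [4.625, 5.3125]
m = 4.96875, h(m) = -1.3926 (−); new bracket [4.96875, 5.3125]

5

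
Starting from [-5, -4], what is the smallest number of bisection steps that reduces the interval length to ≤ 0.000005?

Width after n steps is 1/2^n. Need 2^n ≥ 1/0.000005 = 200000.
2^17 = 131072 < 200000 ≤ 2^18 = 262144, so n = 18.

18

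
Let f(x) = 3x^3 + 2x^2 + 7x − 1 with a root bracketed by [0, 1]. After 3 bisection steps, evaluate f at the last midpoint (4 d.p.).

x = 0.5 gives f = 3.375, positive; keep [0, 0.5]
x = 0.25 gives f = 0.921875, positive; keep [0, 0.25]
x = 0.125 gives f = -0.087891, negative; keep [0.125, 0.25]

-0.0879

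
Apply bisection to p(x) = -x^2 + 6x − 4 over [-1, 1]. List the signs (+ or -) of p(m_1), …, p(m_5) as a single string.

---++

m = 0, p(m) = -4 (−); new bracket [0, 1]
m = 0.5, p(m) = -1.25 (−); new bracket [0.5, 1]
m = 0.75, p(m) = -0.0625 (−); new bracket [0.75, 1]
m = 0.875, p(m) = 0.4844 (+); new bracket [0.75, 0.875]
m = 0.8125, p(m) = 0.2148 (+); new bracket [0.75, 0.8125]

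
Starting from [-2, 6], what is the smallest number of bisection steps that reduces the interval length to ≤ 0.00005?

18

Width after n steps is 8/2^n. Need 2^n ≥ 8/0.00005 = 160000.
2^17 = 131072 < 160000 ≤ 2^18 = 262144, so n = 18.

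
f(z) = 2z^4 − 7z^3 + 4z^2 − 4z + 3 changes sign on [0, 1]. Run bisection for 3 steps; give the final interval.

z = 0.5 gives f = 1.25, positive; keep [0.5, 1]
z = 0.75 gives f = -0.070312, negative; keep [0.5, 0.75]
z = 0.625 gives f = 0.658691, positive; keep [0.625, 0.75]

[0.625, 0.75]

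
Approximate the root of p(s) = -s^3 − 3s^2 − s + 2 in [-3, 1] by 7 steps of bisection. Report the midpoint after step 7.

midpoint -1: p = 1 > 0 → [-1, 1]
midpoint 0: p = 2 > 0 → [0, 1]
midpoint 0.5: p = 0.625 > 0 → [0.5, 1]
midpoint 0.75: p = -0.8594 < 0 → [0.5, 0.75]
midpoint 0.625: p = -0.041 < 0 → [0.5, 0.625]
midpoint 0.5625: p = 0.3103 > 0 → [0.5625, 0.625]
midpoint 0.59375: p = 0.1393 > 0 → [0.59375, 0.625]

0.59375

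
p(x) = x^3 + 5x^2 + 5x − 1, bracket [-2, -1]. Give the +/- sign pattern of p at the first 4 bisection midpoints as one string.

p(-1.5) = -0.625 < 0, so the root lies in [-2, -1.5]
p(-1.75) = 0.203125 > 0, so the root lies in [-1.75, -1.5]
p(-1.625) = -0.212891 < 0, so the root lies in [-1.75, -1.625]
p(-1.6875) = -0.0046 < 0, so the root lies in [-1.75, -1.6875]

-+--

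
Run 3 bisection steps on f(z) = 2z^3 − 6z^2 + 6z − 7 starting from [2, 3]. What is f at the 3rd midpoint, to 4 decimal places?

0.1992

m = 2.5, f(m) = 1.75 (+); new bracket [2, 2.5]
m = 2.25, f(m) = -1.09375 (−); new bracket [2.25, 2.5]
m = 2.375, f(m) = 0.199219 (+); new bracket [2.25, 2.375]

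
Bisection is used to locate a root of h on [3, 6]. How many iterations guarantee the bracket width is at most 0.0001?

Width after n steps is 3/2^n. Need 2^n ≥ 3/0.0001 = 30000.
2^14 = 16384 < 30000 ≤ 2^15 = 32768, so n = 15.

15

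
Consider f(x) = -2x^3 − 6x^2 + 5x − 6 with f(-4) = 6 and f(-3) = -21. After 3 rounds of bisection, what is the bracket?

m = -3.5, f(m) = -11.25 (−); new bracket [-4, -3.5]
m = -3.75, f(m) = -3.65625 (−); new bracket [-4, -3.75]
m = -3.875, f(m) = 0.902344 (+); new bracket [-3.875, -3.75]

[-3.875, -3.75]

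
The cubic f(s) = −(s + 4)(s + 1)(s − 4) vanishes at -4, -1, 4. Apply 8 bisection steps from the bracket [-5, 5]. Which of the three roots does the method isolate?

m = 0, f(m) = 16 (+); new bracket [0, 5]
m = 2.5, f(m) = 34.125 (+); new bracket [2.5, 5]
m = 3.75, f(m) = 9.203125 (+); new bracket [3.75, 5]
m = 4.375, f(m) = -16.8809 (−); new bracket [3.75, 4.375]
m = 4.0625, f(m) = -2.551 (−); new bracket [3.75, 4.0625]
m = 3.90625, f(m) = 3.6366 (+); new bracket [3.90625, 4.0625]
m = 3.984375, f(m) = 0.6218 (+); new bracket [3.984375, 4.0625]
m = 4.0234375, f(m) = -0.9447 (−); new bracket [3.984375, 4.0234375]

4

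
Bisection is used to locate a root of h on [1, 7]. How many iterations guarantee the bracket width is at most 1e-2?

10

Width after n steps is 6/2^n. Need 2^n ≥ 6/1e-2 = 600.
2^9 = 512 < 600 ≤ 2^10 = 1024, so n = 10.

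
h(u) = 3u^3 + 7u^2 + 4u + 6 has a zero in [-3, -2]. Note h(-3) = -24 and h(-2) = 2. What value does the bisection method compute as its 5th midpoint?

-2.15625

m = -2.5, h(m) = -7.125 (−); new bracket [-2.5, -2]
m = -2.25, h(m) = -1.734375 (−); new bracket [-2.25, -2]
m = -2.125, h(m) = 0.322266 (+); new bracket [-2.25, -2.125]
m = -2.1875, h(m) = -0.6565 (−); new bracket [-2.1875, -2.125]
m = -2.15625, h(m) = -0.155 (−); new bracket [-2.15625, -2.125]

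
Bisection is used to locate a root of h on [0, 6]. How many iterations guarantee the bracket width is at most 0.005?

11

Width after n steps is 6/2^n. Need 2^n ≥ 6/0.005 = 1200.
2^10 = 1024 < 1200 ≤ 2^11 = 2048, so n = 11.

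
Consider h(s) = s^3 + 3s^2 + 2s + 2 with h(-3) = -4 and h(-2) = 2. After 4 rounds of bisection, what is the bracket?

midpoint -2.5: h = 0.125 > 0 → [-3, -2.5]
midpoint -2.75: h = -1.609375 < 0 → [-2.75, -2.5]
midpoint -2.625: h = -0.666016 < 0 → [-2.625, -2.5]
midpoint -2.5625: h = -0.2522 < 0 → [-2.5625, -2.5]

[-2.5625, -2.5]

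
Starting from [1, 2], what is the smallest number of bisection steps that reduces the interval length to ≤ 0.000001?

20

Width after n steps is 1/2^n. Need 2^n ≥ 1/0.000001 = 1000000.
2^19 = 524288 < 1000000 ≤ 2^20 = 1048576, so n = 20.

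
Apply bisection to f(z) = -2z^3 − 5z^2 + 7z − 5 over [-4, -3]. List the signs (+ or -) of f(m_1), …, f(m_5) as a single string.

-+-++

f(-3.5) = -5 < 0, so the root lies in [-4, -3.5]
f(-3.75) = 3.90625 > 0, so the root lies in [-3.75, -3.5]
f(-3.625) = -0.808594 < 0, so the root lies in [-3.75, -3.625]
f(-3.6875) = 1.4819 > 0, so the root lies in [-3.6875, -3.625]
f(-3.65625) = 0.3201 > 0, so the root lies in [-3.65625, -3.625]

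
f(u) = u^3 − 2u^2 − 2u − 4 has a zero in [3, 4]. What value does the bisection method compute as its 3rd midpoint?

3.125

f(3.5) = 7.375 > 0, so the root lies in [3, 3.5]
f(3.25) = 2.703125 > 0, so the root lies in [3, 3.25]
f(3.125) = 0.736328 > 0, so the root lies in [3, 3.125]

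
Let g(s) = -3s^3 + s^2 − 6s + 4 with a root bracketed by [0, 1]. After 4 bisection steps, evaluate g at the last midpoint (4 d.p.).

s = 0.5 gives g = 0.875, positive; keep [0.5, 1]
s = 0.75 gives g = -1.203125, negative; keep [0.5, 0.75]
s = 0.625 gives g = -0.091797, negative; keep [0.5, 0.625]
s = 0.5625 gives g = 0.4075, positive; keep [0.5625, 0.625]

0.4075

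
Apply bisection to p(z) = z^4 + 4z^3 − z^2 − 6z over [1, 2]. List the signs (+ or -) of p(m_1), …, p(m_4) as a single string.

midpoint 1.5: p = 7.3125 > 0 → [1, 1.5]
midpoint 1.25: p = 1.191406 > 0 → [1, 1.25]
midpoint 1.125: p = -0.718506 < 0 → [1.125, 1.25]
midpoint 1.1875: p = 0.1516 > 0 → [1.125, 1.1875]

++-+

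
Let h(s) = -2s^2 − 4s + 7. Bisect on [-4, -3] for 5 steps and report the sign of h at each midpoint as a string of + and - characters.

---++

m = -3.5, h(m) = -3.5 (−); new bracket [-3.5, -3]
m = -3.25, h(m) = -1.125 (−); new bracket [-3.25, -3]
m = -3.125, h(m) = -0.03125 (−); new bracket [-3.125, -3]
m = -3.0625, h(m) = 0.4922 (+); new bracket [-3.125, -3.0625]
m = -3.09375, h(m) = 0.2324 (+); new bracket [-3.125, -3.09375]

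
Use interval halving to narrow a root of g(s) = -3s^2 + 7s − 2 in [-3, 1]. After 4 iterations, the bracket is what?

[0.25, 0.5]

g(-1) = -12 < 0, so the root lies in [-1, 1]
g(0) = -2 < 0, so the root lies in [0, 1]
g(0.5) = 0.75 > 0, so the root lies in [0, 0.5]
g(0.25) = -0.4375 < 0, so the root lies in [0.25, 0.5]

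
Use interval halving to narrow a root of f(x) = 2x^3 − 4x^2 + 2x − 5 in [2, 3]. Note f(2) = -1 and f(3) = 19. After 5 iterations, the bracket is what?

f(2.5) = 6.25 > 0, so the root lies in [2, 2.5]
f(2.25) = 2.03125 > 0, so the root lies in [2, 2.25]
f(2.125) = 0.378906 > 0, so the root lies in [2, 2.125]
f(2.0625) = -0.3433 < 0, so the root lies in [2.0625, 2.125]
f(2.09375) = 0.0095 > 0, so the root lies in [2.0625, 2.09375]

[2.0625, 2.09375]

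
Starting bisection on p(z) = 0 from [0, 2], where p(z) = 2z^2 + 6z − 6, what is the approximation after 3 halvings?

p(1) = 2 > 0, so the root lies in [0, 1]
p(0.5) = -2.5 < 0, so the root lies in [0.5, 1]
p(0.75) = -0.375 < 0, so the root lies in [0.75, 1]

0.75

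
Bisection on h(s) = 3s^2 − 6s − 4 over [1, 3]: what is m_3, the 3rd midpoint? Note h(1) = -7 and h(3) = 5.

midpoint 2: h = -4 < 0 → [2, 3]
midpoint 2.5: h = -0.25 < 0 → [2.5, 3]
midpoint 2.75: h = 2.1875 > 0 → [2.5, 2.75]

2.75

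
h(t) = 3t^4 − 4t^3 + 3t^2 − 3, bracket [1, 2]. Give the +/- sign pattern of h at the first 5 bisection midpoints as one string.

h(1.5) = 5.4375 > 0, so the root lies in [1, 1.5]
h(1.25) = 1.199219 > 0, so the root lies in [1, 1.25]
h(1.125) = -0.093018 < 0, so the root lies in [1.125, 1.25]
h(1.1875) = 0.4978 > 0, so the root lies in [1.125, 1.1875]
h(1.15625) = 0.1895 > 0, so the root lies in [1.125, 1.15625]

++-++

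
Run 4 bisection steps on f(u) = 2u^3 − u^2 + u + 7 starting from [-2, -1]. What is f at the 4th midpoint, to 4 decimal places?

u = -1.5 gives f = -3.5, negative; keep [-1.5, -1]
u = -1.25 gives f = 0.28125, positive; keep [-1.5, -1.25]
u = -1.375 gives f = -1.464844, negative; keep [-1.375, -1.25]
u = -1.3125 gives f = -0.5571, negative; keep [-1.3125, -1.25]

-0.5571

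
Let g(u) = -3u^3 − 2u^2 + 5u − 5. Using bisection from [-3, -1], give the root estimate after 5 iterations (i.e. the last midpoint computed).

-1.9375

m = -2, g(m) = 1 (+); new bracket [-2, -1]
m = -1.5, g(m) = -6.875 (−); new bracket [-2, -1.5]
m = -1.75, g(m) = -3.796875 (−); new bracket [-2, -1.75]
m = -1.875, g(m) = -1.6309 (−); new bracket [-2, -1.875]
m = -1.9375, g(m) = -0.3757 (−); new bracket [-2, -1.9375]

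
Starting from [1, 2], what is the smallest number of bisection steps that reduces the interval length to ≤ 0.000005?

Width after n steps is 1/2^n. Need 2^n ≥ 1/0.000005 = 200000.
2^17 = 131072 < 200000 ≤ 2^18 = 262144, so n = 18.

18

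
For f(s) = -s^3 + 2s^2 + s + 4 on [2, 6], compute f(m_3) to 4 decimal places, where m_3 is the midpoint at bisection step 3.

m = 4, f(m) = -24 (−); new bracket [2, 4]
m = 3, f(m) = -2 (−); new bracket [2, 3]
m = 2.5, f(m) = 3.375 (+); new bracket [2.5, 3]

3.3750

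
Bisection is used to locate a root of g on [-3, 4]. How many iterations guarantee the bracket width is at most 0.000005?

21

Width after n steps is 7/2^n. Need 2^n ≥ 7/0.000005 = 1400000.
2^20 = 1048576 < 1400000 ≤ 2^21 = 2097152, so n = 21.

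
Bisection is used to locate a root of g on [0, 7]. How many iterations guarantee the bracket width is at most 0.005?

11

Width after n steps is 7/2^n. Need 2^n ≥ 7/0.005 = 1400.
2^10 = 1024 < 1400 ≤ 2^11 = 2048, so n = 11.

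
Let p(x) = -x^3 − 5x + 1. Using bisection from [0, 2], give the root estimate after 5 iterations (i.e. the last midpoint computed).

0.1875

m = 1, p(m) = -5 (−); new bracket [0, 1]
m = 0.5, p(m) = -1.625 (−); new bracket [0, 0.5]
m = 0.25, p(m) = -0.265625 (−); new bracket [0, 0.25]
m = 0.125, p(m) = 0.373 (+); new bracket [0.125, 0.25]
m = 0.1875, p(m) = 0.0559 (+); new bracket [0.1875, 0.25]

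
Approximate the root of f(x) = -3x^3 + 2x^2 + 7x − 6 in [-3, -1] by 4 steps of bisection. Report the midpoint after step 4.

-1.625

m = -2, f(m) = 12 (+); new bracket [-2, -1]
m = -1.5, f(m) = -1.875 (−); new bracket [-2, -1.5]
m = -1.75, f(m) = 3.953125 (+); new bracket [-1.75, -1.5]
m = -1.625, f(m) = 0.7793 (+); new bracket [-1.625, -1.5]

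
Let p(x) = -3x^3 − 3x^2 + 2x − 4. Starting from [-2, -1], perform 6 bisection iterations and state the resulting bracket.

midpoint -1.5: p = -3.625 < 0 → [-2, -1.5]
midpoint -1.75: p = -0.609375 < 0 → [-2, -1.75]
midpoint -1.875: p = 1.478516 > 0 → [-1.875, -1.75]
midpoint -1.8125: p = 0.3826 > 0 → [-1.8125, -1.75]
midpoint -1.78125: p = -0.1261 < 0 → [-1.8125, -1.78125]
midpoint -1.796875: p = 0.125 > 0 → [-1.796875, -1.78125]

[-1.796875, -1.78125]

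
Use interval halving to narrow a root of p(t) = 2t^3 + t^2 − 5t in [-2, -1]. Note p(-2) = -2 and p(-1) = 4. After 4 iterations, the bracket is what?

midpoint -1.5: p = 3 > 0 → [-2, -1.5]
midpoint -1.75: p = 1.09375 > 0 → [-2, -1.75]
midpoint -1.875: p = -0.292969 < 0 → [-1.875, -1.75]
midpoint -1.8125: p = 0.439 > 0 → [-1.875, -1.8125]

[-1.875, -1.8125]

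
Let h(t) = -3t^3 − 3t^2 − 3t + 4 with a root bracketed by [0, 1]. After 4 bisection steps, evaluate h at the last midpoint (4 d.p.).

-0.4553

m = 0.5, h(m) = 1.375 (+); new bracket [0.5, 1]
m = 0.75, h(m) = -1.203125 (−); new bracket [0.5, 0.75]
m = 0.625, h(m) = 0.220703 (+); new bracket [0.625, 0.75]
m = 0.6875, h(m) = -0.4553 (−); new bracket [0.625, 0.6875]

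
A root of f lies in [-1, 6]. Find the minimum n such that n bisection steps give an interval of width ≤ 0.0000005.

24

Width after n steps is 7/2^n. Need 2^n ≥ 7/0.0000005 = 14000000.
2^23 = 8388608 < 14000000 ≤ 2^24 = 16777216, so n = 24.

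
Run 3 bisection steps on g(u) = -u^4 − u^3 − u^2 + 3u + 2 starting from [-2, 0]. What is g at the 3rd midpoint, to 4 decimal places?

m = -1, g(m) = -2 (−); new bracket [-1, 0]
m = -0.5, g(m) = 0.3125 (+); new bracket [-1, -0.5]
m = -0.75, g(m) = -0.707031 (−); new bracket [-0.75, -0.5]

-0.7070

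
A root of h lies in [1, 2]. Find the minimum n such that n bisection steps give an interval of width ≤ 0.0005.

Width after n steps is 1/2^n. Need 2^n ≥ 1/0.0005 = 2000.
2^10 = 1024 < 2000 ≤ 2^11 = 2048, so n = 11.

11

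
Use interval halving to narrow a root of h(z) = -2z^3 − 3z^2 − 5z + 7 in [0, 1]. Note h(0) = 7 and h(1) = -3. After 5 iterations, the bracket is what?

[0.78125, 0.8125]

h(0.5) = 3.5 > 0, so the root lies in [0.5, 1]
h(0.75) = 0.71875 > 0, so the root lies in [0.75, 1]
h(0.875) = -1.011719 < 0, so the root lies in [0.75, 0.875]
h(0.8125) = -0.1157 < 0, so the root lies in [0.75, 0.8125]
h(0.78125) = 0.309 > 0, so the root lies in [0.78125, 0.8125]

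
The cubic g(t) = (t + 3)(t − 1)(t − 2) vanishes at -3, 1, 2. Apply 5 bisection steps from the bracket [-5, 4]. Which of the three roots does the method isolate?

-3

midpoint -0.5: g = 9.375 > 0 → [-5, -0.5]
midpoint -2.75: g = 4.453125 > 0 → [-5, -2.75]
midpoint -3.875: g = -25.060547 < 0 → [-3.875, -2.75]
midpoint -3.3125: g = -7.1594 < 0 → [-3.3125, -2.75]
midpoint -3.03125: g = -0.6338 < 0 → [-3.03125, -2.75]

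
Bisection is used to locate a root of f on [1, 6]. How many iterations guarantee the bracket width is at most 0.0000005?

24

Width after n steps is 5/2^n. Need 2^n ≥ 5/0.0000005 = 10000000.
2^23 = 8388608 < 10000000 ≤ 2^24 = 16777216, so n = 24.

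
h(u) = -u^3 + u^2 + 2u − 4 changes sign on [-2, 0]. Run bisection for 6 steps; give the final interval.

[-1.6875, -1.65625]

m = -1, h(m) = -4 (−); new bracket [-2, -1]
m = -1.5, h(m) = -1.375 (−); new bracket [-2, -1.5]
m = -1.75, h(m) = 0.921875 (+); new bracket [-1.75, -1.5]
m = -1.625, h(m) = -0.3184 (−); new bracket [-1.75, -1.625]
m = -1.6875, h(m) = 0.2781 (+); new bracket [-1.6875, -1.625]
m = -1.65625, h(m) = -0.026 (−); new bracket [-1.6875, -1.65625]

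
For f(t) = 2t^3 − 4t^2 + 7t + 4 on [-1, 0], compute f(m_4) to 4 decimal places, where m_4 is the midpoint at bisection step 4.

0.0044

midpoint -0.5: f = -0.75 < 0 → [-0.5, 0]
midpoint -0.25: f = 1.96875 > 0 → [-0.5, -0.25]
midpoint -0.375: f = 0.707031 > 0 → [-0.5, -0.375]
midpoint -0.4375: f = 0.0044 > 0 → [-0.5, -0.4375]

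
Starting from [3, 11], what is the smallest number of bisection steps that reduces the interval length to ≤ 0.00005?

18

Width after n steps is 8/2^n. Need 2^n ≥ 8/0.00005 = 160000.
2^17 = 131072 < 160000 ≤ 2^18 = 262144, so n = 18.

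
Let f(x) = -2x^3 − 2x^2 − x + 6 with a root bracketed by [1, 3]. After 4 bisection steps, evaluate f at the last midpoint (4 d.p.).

-0.5039

f(2) = -20 < 0, so the root lies in [1, 2]
f(1.5) = -6.75 < 0, so the root lies in [1, 1.5]
f(1.25) = -2.28125 < 0, so the root lies in [1, 1.25]
f(1.125) = -0.5039 < 0, so the root lies in [1, 1.125]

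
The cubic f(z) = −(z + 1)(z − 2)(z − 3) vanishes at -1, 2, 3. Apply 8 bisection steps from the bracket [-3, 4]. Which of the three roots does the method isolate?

-1

midpoint 0.5: f = -5.625 < 0 → [-3, 0.5]
midpoint -1.25: f = 3.453125 > 0 → [-1.25, 0.5]
midpoint -0.375: f = -5.009766 < 0 → [-1.25, -0.375]
midpoint -0.8125: f = -2.0105 < 0 → [-1.25, -0.8125]
midpoint -1.03125: f = 0.3819 > 0 → [-1.03125, -0.8125]
midpoint -0.921875: f = -0.8953 < 0 → [-1.03125, -0.921875]
midpoint -0.9765625: f = -0.2774 < 0 → [-1.03125, -0.9765625]
midpoint -1.00390625: f = 0.047 > 0 → [-1.00390625, -0.9765625]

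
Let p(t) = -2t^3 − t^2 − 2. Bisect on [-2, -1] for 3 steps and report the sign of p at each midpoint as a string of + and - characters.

++-

p(-1.5) = 2.5 > 0, so the root lies in [-1.5, -1]
p(-1.25) = 0.34375 > 0, so the root lies in [-1.25, -1]
p(-1.125) = -0.417969 < 0, so the root lies in [-1.25, -1.125]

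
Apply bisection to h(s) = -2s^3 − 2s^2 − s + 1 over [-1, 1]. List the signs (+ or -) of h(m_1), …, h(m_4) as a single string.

+-++

midpoint 0: h = 1 > 0 → [0, 1]
midpoint 0.5: h = -0.25 < 0 → [0, 0.5]
midpoint 0.25: h = 0.59375 > 0 → [0.25, 0.5]
midpoint 0.375: h = 0.2383 > 0 → [0.375, 0.5]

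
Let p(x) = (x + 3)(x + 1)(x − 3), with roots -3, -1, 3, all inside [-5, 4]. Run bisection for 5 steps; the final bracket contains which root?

3

m = -0.5, p(m) = -4.375 (−); new bracket [-0.5, 4]
m = 1.75, p(m) = -16.328125 (−); new bracket [1.75, 4]
m = 2.875, p(m) = -2.845703 (−); new bracket [2.875, 4]
m = 3.4375, p(m) = 12.4978 (+); new bracket [2.875, 3.4375]
m = 3.15625, p(m) = 3.998 (+); new bracket [2.875, 3.15625]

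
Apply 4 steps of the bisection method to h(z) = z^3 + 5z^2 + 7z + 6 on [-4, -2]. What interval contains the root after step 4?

z = -3 gives h = 3, positive; keep [-4, -3]
z = -3.5 gives h = -0.125, negative; keep [-3.5, -3]
z = -3.25 gives h = 1.734375, positive; keep [-3.5, -3.25]
z = -3.375 gives h = 0.8848, positive; keep [-3.5, -3.375]

[-3.5, -3.375]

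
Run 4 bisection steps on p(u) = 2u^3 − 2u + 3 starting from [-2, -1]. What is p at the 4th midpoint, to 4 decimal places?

-0.0659

p(-1.5) = -0.75 < 0, so the root lies in [-1.5, -1]
p(-1.25) = 1.59375 > 0, so the root lies in [-1.5, -1.25]
p(-1.375) = 0.550781 > 0, so the root lies in [-1.5, -1.375]
p(-1.4375) = -0.0659 < 0, so the root lies in [-1.4375, -1.375]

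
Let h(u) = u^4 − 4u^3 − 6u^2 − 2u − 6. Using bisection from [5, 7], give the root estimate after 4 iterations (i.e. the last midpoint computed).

5.375

h(6) = 198 > 0, so the root lies in [5, 6]
h(5.5) = 51.0625 > 0, so the root lies in [5, 5.5]
h(5.25) = -0.996094 < 0, so the root lies in [5.25, 5.5]
h(5.375) = 23.426 > 0, so the root lies in [5.25, 5.375]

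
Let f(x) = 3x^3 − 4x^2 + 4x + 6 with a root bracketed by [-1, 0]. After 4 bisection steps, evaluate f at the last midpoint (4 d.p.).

m = -0.5, f(m) = 2.625 (+); new bracket [-1, -0.5]
m = -0.75, f(m) = -0.515625 (−); new bracket [-0.75, -0.5]
m = -0.625, f(m) = 1.205078 (+); new bracket [-0.75, -0.625]
m = -0.6875, f(m) = 0.3845 (+); new bracket [-0.75, -0.6875]

0.3845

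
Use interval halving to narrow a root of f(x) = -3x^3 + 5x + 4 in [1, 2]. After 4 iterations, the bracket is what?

midpoint 1.5: f = 1.375 > 0 → [1.5, 2]
midpoint 1.75: f = -3.328125 < 0 → [1.5, 1.75]
midpoint 1.625: f = -0.748047 < 0 → [1.5, 1.625]
midpoint 1.5625: f = 0.3684 > 0 → [1.5625, 1.625]

[1.5625, 1.625]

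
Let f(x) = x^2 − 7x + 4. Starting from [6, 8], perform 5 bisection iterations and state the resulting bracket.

midpoint 7: f = 4 > 0 → [6, 7]
midpoint 6.5: f = 0.75 > 0 → [6, 6.5]
midpoint 6.25: f = -0.6875 < 0 → [6.25, 6.5]
midpoint 6.375: f = 0.0156 > 0 → [6.25, 6.375]
midpoint 6.3125: f = -0.3398 < 0 → [6.3125, 6.375]

[6.3125, 6.375]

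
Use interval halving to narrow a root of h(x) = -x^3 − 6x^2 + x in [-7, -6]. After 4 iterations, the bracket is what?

[-6.1875, -6.125]

midpoint -6.5: h = 14.625 > 0 → [-6.5, -6]
midpoint -6.25: h = 3.515625 > 0 → [-6.25, -6]
midpoint -6.125: h = -1.435547 < 0 → [-6.25, -6.125]
midpoint -6.1875: h = 0.991 > 0 → [-6.1875, -6.125]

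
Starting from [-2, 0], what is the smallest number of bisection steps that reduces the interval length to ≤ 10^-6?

21

Width after n steps is 2/2^n. Need 2^n ≥ 2/10^-6 = 2000000.
2^20 = 1048576 < 2000000 ≤ 2^21 = 2097152, so n = 21.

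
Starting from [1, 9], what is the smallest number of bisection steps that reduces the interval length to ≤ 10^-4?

17

Width after n steps is 8/2^n. Need 2^n ≥ 8/10^-4 = 80000.
2^16 = 65536 < 80000 ≤ 2^17 = 131072, so n = 17.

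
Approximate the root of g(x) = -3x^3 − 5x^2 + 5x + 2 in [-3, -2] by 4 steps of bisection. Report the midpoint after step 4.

x = -2.5 gives g = 5.125, positive; keep [-2.5, -2]
x = -2.25 gives g = -0.390625, negative; keep [-2.5, -2.25]
x = -2.375 gives g = 2.111328, positive; keep [-2.375, -2.25]
x = -2.3125 gives g = 0.7986, positive; keep [-2.3125, -2.25]

-2.3125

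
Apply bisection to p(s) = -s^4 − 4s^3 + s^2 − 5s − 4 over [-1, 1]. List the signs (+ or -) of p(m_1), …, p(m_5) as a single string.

s = 0 gives p = -4, negative; keep [-1, 0]
s = -0.5 gives p = -0.8125, negative; keep [-1, -0.5]
s = -0.75 gives p = 1.683594, positive; keep [-0.75, -0.5]
s = -0.625 gives p = 0.3396, positive; keep [-0.625, -0.5]
s = -0.5625 gives p = -0.2593, negative; keep [-0.625, -0.5625]

--++-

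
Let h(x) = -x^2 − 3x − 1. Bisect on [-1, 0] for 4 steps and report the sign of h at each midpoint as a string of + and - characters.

+--+

m = -0.5, h(m) = 0.25 (+); new bracket [-0.5, 0]
m = -0.25, h(m) = -0.3125 (−); new bracket [-0.5, -0.25]
m = -0.375, h(m) = -0.015625 (−); new bracket [-0.5, -0.375]
m = -0.4375, h(m) = 0.1211 (+); new bracket [-0.4375, -0.375]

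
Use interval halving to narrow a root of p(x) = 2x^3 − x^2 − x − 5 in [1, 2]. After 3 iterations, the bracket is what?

midpoint 1.5: p = -2 < 0 → [1.5, 2]
midpoint 1.75: p = 0.90625 > 0 → [1.5, 1.75]
midpoint 1.625: p = -0.683594 < 0 → [1.625, 1.75]

[1.625, 1.75]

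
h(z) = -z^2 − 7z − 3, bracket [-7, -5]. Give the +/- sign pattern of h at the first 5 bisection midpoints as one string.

++---

h(-6) = 3 > 0, so the root lies in [-7, -6]
h(-6.5) = 0.25 > 0, so the root lies in [-7, -6.5]
h(-6.75) = -1.3125 < 0, so the root lies in [-6.75, -6.5]
h(-6.625) = -0.5156 < 0, so the root lies in [-6.625, -6.5]
h(-6.5625) = -0.1289 < 0, so the root lies in [-6.5625, -6.5]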